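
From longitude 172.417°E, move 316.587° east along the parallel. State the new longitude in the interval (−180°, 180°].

Start at +172.417°; shift +316.587° → +489.004°.
+489.004° lies outside (−180°, 180°]; subtract 360° → +129.004°.

129.004°E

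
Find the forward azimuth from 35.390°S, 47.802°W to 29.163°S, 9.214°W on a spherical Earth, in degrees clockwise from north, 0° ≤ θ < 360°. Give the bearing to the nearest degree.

90°

Δλ = -9.214 − -47.802 = 38.588°.
θ = atan2( sin Δλ · cos φ₂ , cos φ₁ · sin φ₂ − sin φ₁ · cos φ₂ · cos Δλ )
  = atan2(0.54465, -0.00196) = 90.206° → normalised to [0°, 360°): 90.206°.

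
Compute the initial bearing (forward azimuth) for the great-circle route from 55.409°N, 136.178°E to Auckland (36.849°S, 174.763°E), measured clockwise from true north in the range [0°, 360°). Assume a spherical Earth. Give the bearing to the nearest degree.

Δλ = 174.763 − 136.178 = 38.585°.
θ = atan2( sin Δλ · cos φ₂ , cos φ₁ · sin φ₂ − sin φ₁ · cos φ₂ · cos Δλ )
  = atan2(0.49908, -0.85541) = 149.739° → normalised to [0°, 360°): 149.739°.

150°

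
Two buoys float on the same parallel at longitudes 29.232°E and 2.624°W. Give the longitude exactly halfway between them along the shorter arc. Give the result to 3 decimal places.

13.304°E

Signed shortest Δλ from +29.232° to -2.624° is -31.856°.
Midpoint longitude = +29.232° + (-31.856°)/2 = +29.232° − 15.928° = +13.304°.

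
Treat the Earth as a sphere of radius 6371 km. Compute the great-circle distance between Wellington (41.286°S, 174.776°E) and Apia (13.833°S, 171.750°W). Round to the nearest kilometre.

Δλ = -171.750 − 174.776 = -346.526°; wrapped into (−180°, 180°]: 13.474°.
Δφ = -13.833 − -41.286 = 27.453°.
a = sin²(Δφ/2) + cos φ₁ · cos φ₂ · sin²(Δλ/2) = 0.066347.
c = 2·atan2(√a, √(1−a)) = 0.52103 rad → d = 6371·c ≈ 3319.48 km.

3319 km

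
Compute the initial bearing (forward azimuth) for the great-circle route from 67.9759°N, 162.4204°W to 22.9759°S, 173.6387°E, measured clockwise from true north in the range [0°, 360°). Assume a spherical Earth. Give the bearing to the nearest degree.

202°

Δλ = 173.6387 − -162.4204 = 336.0591°; wrapped into (−180°, 180°]: -23.9409°.
θ = atan2( sin Δλ · cos φ₂ , cos φ₁ · sin φ₂ − sin φ₁ · cos φ₂ · cos Δλ )
  = atan2(-0.37360, -0.92643) = -158.037° → normalised to [0°, 360°): 201.963°.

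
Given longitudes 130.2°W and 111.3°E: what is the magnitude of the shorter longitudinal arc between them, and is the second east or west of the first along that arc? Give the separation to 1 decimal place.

118.5° west

Raw difference: 111.3 − -130.2 = 241.5°.
Normalise into (−180°, 180°]: 241.5° − 360° = -118.5°.
Negative ⇒ the second point lies to the west; separation 118.5°.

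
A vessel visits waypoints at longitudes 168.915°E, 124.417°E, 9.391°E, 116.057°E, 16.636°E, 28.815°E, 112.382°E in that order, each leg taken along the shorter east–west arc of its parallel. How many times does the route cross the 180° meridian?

Leg 1: +168.915° → +124.417°, shortest Δλ = -44.498° (west) — does not cross 180°.
Leg 2: +124.417° → +9.391°, shortest Δλ = -115.026° (west) — does not cross 180°.
Leg 3: +9.391° → +116.057°, shortest Δλ = 106.666° (east) — does not cross 180°.
Leg 4: +116.057° → +16.636°, shortest Δλ = -99.421° (west) — does not cross 180°.
Leg 5: +16.636° → +28.815°, shortest Δλ = 12.179° (east) — does not cross 180°.
Leg 6: +28.815° → +112.382°, shortest Δλ = 83.567° (east) — does not cross 180°.
Total crossings: 0.

0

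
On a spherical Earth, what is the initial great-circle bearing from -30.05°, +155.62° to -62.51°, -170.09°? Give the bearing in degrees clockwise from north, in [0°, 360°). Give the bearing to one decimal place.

Δλ = -170.09 − 155.62 = -325.71°; wrapped into (−180°, 180°]: 34.29°.
θ = atan2( sin Δλ · cos φ₂ , cos φ₁ · sin φ₂ − sin φ₁ · cos φ₂ · cos Δλ )
  = atan2(0.26005, -0.57688) = 155.735° → normalised to [0°, 360°): 155.735°.

155.7°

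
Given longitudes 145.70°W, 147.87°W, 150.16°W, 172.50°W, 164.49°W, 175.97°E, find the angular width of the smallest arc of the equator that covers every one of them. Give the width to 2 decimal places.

38.33°

Sort the longitudes: -172.50°, -164.49°, -150.16°, -147.87°, -145.70°, +175.97°.
Eastward gaps between consecutive values (wrapping around): 8.01°, 14.33°, 2.29°, 2.17°, 321.67°, 11.53°.
Largest gap = 321.67° ⇒ minimal covering band is its complement: 360° − 321.67° = 38.33°.
Band runs from +175.97° eastward to -145.70°, crossing the antimeridian.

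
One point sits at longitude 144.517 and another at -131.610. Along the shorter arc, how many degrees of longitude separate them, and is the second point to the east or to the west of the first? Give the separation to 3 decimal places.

Raw difference: -131.610 − 144.517 = -276.127°.
Normalise into (−180°, 180°]: -276.127° + 360° = 83.873°.
Positive ⇒ the second point lies to the east; separation 83.873°.

83.873° east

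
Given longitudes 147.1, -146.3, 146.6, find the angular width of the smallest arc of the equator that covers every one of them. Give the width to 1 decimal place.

Sort the longitudes: -146.3°, +146.6°, +147.1°.
Eastward gaps between consecutive values (wrapping around): 292.9°, 0.5°, 66.6°.
Largest gap = 292.9° ⇒ minimal covering band is its complement: 360° − 292.9° = 67.1°.
Band runs from +146.6° eastward to -146.3°, crossing the antimeridian.

67.1°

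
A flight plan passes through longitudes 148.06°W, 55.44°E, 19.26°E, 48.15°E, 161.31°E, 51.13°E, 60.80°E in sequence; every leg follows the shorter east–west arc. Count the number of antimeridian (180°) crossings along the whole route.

Leg 1: -148.06° → +55.44°, shortest Δλ = -156.5° (west) — crosses 180°.
Leg 2: +55.44° → +19.26°, shortest Δλ = -36.18° (west) — does not cross 180°.
Leg 3: +19.26° → +48.15°, shortest Δλ = 28.89° (east) — does not cross 180°.
Leg 4: +48.15° → +161.31°, shortest Δλ = 113.16° (east) — does not cross 180°.
Leg 5: +161.31° → +51.13°, shortest Δλ = -110.18° (west) — does not cross 180°.
Leg 6: +51.13° → +60.80°, shortest Δλ = 9.67° (east) — does not cross 180°.
Total crossings: 1.

1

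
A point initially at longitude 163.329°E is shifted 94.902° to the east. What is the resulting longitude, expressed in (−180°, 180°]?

Start at +163.329°; shift +94.902° → +258.231°.
+258.231° lies outside (−180°, 180°]; subtract 360° → -101.769°.

101.769°W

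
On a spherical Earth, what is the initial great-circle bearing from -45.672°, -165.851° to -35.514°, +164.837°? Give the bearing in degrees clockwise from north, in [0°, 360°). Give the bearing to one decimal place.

Δλ = 164.837 − -165.851 = 330.688°; wrapped into (−180°, 180°]: -29.312°.
θ = atan2( sin Δλ · cos φ₂ , cos φ₁ · sin φ₂ − sin φ₁ · cos φ₂ · cos Δλ )
  = atan2(-0.39849, 0.10181) = -75.668° → normalised to [0°, 360°): 284.332°.

284.3°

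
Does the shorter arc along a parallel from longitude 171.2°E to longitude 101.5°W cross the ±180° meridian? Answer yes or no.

Yes

Naïve |-101.5 − 171.2| = 272.7° > 180°, so the shorter arc goes the other way round — across 180°.
Signed shortest Δλ = ((-101.5 − 171.2 + 180) mod 360) − 180 = 87.3°.
Going east by 87.3° from +171.2° passes through 180° before reaching -101.5°.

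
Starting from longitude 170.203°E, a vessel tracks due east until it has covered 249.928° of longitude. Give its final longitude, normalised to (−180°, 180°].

60.131°E

Start at +170.203°; shift +249.928° → +420.131°.
+420.131° lies outside (−180°, 180°]; subtract 360° → +60.131°.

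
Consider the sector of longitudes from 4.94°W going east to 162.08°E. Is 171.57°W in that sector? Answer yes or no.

Band width going east from -4.94° to +162.08°: ((162.08 − -4.94) mod 360) = 167.02°.
Offset of -171.57° east of the west edge: ((-171.57 − -4.94) mod 360) = 193.37°.
193.37° > 167.02° ⇒ outside.

No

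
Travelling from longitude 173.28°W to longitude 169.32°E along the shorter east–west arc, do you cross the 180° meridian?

Naïve |169.32 − -173.28| = 342.6° > 180°, so the shorter arc goes the other way round — across 180°.
Signed shortest Δλ = ((169.32 − -173.28 + 180) mod 360) − 180 = -17.4°.
Going west by 17.4° from -173.28° passes through 180° before reaching +169.32°.

Yes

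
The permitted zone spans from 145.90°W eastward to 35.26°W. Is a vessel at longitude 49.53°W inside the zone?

Yes

Band width going east from -145.90° to -35.26°: ((-35.26 − -145.90) mod 360) = 110.64°.
Offset of -49.53° east of the west edge: ((-49.53 − -145.90) mod 360) = 96.37°.
96.37° ≤ 110.64° ⇒ inside.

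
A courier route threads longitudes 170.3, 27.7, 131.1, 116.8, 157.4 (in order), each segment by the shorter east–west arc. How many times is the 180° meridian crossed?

0

Leg 1: +170.3° → +27.7°, shortest Δλ = -142.6° (west) — does not cross 180°.
Leg 2: +27.7° → +131.1°, shortest Δλ = 103.4° (east) — does not cross 180°.
Leg 3: +131.1° → +116.8°, shortest Δλ = -14.3° (west) — does not cross 180°.
Leg 4: +116.8° → +157.4°, shortest Δλ = 40.6° (east) — does not cross 180°.
Total crossings: 0.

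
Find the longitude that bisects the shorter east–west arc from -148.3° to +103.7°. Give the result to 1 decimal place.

+157.7°

Signed shortest Δλ from -148.3° to +103.7° is -108.0°.
Midpoint longitude = -148.3° + (-108.0°)/2 = -148.3° − 54.0° = -202.3°.
Normalise into (−180°, 180°]: +157.7°.
(The naïve average (-148.3 + +103.7)/2 = -22.3° is on the wrong side of the globe.)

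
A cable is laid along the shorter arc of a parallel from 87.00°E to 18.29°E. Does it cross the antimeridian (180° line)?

No

Signed shortest Δλ = ((18.29 − 87.00 + 180) mod 360) − 180 = -68.71°.
Going west by 68.71° from +87.00° reaches +18.29° without touching 180°.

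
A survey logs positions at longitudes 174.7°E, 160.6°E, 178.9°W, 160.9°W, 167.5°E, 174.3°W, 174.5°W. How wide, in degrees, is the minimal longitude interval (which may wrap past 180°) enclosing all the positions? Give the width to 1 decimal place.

Sort the longitudes: -178.9°, -174.5°, -174.3°, -160.9°, +160.6°, +167.5°, +174.7°.
Eastward gaps between consecutive values (wrapping around): 4.4°, 0.2°, 13.4°, 321.5°, 6.9°, 7.2°, 6.4°.
Largest gap = 321.5° ⇒ minimal covering band is its complement: 360° − 321.5° = 38.5°.
Band runs from +160.6° eastward to -160.9°, crossing the antimeridian.

38.5°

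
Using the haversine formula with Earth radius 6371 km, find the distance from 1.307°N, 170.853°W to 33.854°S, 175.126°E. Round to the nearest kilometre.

Δλ = 175.126 − -170.853 = 345.979°; wrapped into (−180°, 180°]: -14.021°.
Δφ = -33.854 − 1.307 = -35.161°.
a = sin²(Δφ/2) + cos φ₁ · cos φ₂ · sin²(Δλ/2) = 0.103599.
c = 2·atan2(√a, √(1−a)) = 0.65540 rad → d = 6371·c ≈ 4175.58 km.

4176 km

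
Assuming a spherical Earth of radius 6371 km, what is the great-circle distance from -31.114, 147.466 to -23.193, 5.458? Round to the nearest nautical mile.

Δλ = 5.458 − 147.466 = -142.008°.
Δφ = -23.193 − -31.114 = 7.921°.
a = sin²(Δφ/2) + cos φ₁ · cos φ₂ · sin²(Δλ/2) = 0.708342.
c = 2·atan2(√a, √(1−a)) = 2.00059 rad → d = 6371·c ≈ 12745.77 km ≈ 6882.16 nmi.

6882 nmi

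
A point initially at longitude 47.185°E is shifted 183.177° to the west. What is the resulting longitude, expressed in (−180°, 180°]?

Start at +47.185°; shift −183.177° → -135.992°.
-135.992° already lies in (−180°, 180°].

135.992°W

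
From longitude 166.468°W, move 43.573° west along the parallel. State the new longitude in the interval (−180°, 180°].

149.959°E

Start at -166.468°; shift −43.573° → -210.041°.
-210.041° lies outside (−180°, 180°]; add 360° → +149.959°.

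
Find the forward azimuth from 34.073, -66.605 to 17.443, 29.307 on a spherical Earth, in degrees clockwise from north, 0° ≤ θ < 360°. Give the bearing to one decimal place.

72.3°

Δλ = 29.307 − -66.605 = 95.912°.
θ = atan2( sin Δλ · cos φ₂ , cos φ₁ · sin φ₂ − sin φ₁ · cos φ₂ · cos Δλ )
  = atan2(0.94894, 0.30335) = 72.272° → normalised to [0°, 360°): 72.272°.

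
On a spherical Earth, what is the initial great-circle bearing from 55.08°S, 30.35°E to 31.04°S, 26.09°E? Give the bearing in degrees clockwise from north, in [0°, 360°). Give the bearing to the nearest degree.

351°

Δλ = 26.09 − 30.35 = -4.26°.
θ = atan2( sin Δλ · cos φ₂ , cos φ₁ · sin φ₂ − sin φ₁ · cos φ₂ · cos Δλ )
  = atan2(-0.06365, 0.40543) = -8.922° → normalised to [0°, 360°): 351.078°.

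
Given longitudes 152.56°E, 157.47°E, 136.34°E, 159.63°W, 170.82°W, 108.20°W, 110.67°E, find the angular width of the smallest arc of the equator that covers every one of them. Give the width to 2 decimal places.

141.13°

Sort the longitudes: -170.82°, -159.63°, -108.20°, +110.67°, +136.34°, +152.56°, +157.47°.
Eastward gaps between consecutive values (wrapping around): 11.19°, 51.43°, 218.87°, 25.67°, 16.22°, 4.91°, 31.71°.
Largest gap = 218.87° ⇒ minimal covering band is its complement: 360° − 218.87° = 141.13°.
Band runs from +110.67° eastward to -108.20°, crossing the antimeridian.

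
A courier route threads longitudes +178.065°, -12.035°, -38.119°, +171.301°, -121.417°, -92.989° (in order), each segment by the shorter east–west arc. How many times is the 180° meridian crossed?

3

Leg 1: +178.065° → -12.035°, shortest Δλ = 169.9° (east) — crosses 180°.
Leg 2: -12.035° → -38.119°, shortest Δλ = -26.084° (west) — does not cross 180°.
Leg 3: -38.119° → +171.301°, shortest Δλ = -150.58° (west) — crosses 180°.
Leg 4: +171.301° → -121.417°, shortest Δλ = 67.282° (east) — crosses 180°.
Leg 5: -121.417° → -92.989°, shortest Δλ = 28.428° (east) — does not cross 180°.
Total crossings: 3.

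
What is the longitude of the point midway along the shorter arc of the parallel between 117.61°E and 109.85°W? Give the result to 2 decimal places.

Signed shortest Δλ from +117.61° to -109.85° is +132.54°.
Midpoint longitude = +117.61° + (+132.54°)/2 = +117.61° + 66.27° = +183.88°.
Normalise into (−180°, 180°]: -176.12°.
(The naïve average (+117.61 + -109.85)/2 = 3.88° is on the wrong side of the globe.)

176.12°W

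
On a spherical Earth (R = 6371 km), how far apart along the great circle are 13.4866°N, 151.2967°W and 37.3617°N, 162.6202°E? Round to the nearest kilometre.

Δλ = 162.6202 − -151.2967 = 313.9169°; wrapped into (−180°, 180°]: -46.0831°.
Δφ = 37.3617 − 13.4866 = 23.8751°.
a = sin²(Δφ/2) + cos φ₁ · cos φ₂ · sin²(Δλ/2) = 0.161188.
c = 2·atan2(√a, √(1−a)) = 0.82627 rad → d = 6371·c ≈ 5264.17 km.

5264 km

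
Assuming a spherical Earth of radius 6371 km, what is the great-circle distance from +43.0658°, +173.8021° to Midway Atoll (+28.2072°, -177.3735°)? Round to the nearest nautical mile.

Δλ = -177.3735 − 173.8021 = -351.1756°; wrapped into (−180°, 180°]: 8.8244°.
Δφ = 28.2072 − 43.0658 = -14.8586°.
a = sin²(Δφ/2) + cos φ₁ · cos φ₂ · sin²(Δλ/2) = 0.020530.
c = 2·atan2(√a, √(1−a)) = 0.28755 rad → d = 6371·c ≈ 1832.00 km ≈ 989.20 nmi.

989 nmi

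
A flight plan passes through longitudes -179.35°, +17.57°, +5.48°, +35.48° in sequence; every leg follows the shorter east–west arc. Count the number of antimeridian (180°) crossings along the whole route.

Leg 1: -179.35° → +17.57°, shortest Δλ = -163.08° (west) — crosses 180°.
Leg 2: +17.57° → +5.48°, shortest Δλ = -12.09° (west) — does not cross 180°.
Leg 3: +5.48° → +35.48°, shortest Δλ = 30.0° (east) — does not cross 180°.
Total crossings: 1.

1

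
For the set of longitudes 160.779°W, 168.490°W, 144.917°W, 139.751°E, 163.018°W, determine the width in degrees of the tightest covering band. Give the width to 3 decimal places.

Sort the longitudes: -168.490°, -163.018°, -160.779°, -144.917°, +139.751°.
Eastward gaps between consecutive values (wrapping around): 5.472°, 2.239°, 15.862°, 284.668°, 51.759°.
Largest gap = 284.668° ⇒ minimal covering band is its complement: 360° − 284.668° = 75.332°.
Band runs from +139.751° eastward to -144.917°, crossing the antimeridian.

75.332°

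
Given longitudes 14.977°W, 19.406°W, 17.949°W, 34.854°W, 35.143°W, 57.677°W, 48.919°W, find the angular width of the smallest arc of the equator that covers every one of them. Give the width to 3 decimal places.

Sort the longitudes: -57.677°, -48.919°, -35.143°, -34.854°, -19.406°, -17.949°, -14.977°.
Eastward gaps between consecutive values (wrapping around): 8.758°, 13.776°, 0.289°, 15.448°, 1.457°, 2.972°, 317.300°.
Largest gap = 317.300° ⇒ minimal covering band is its complement: 360° − 317.300° = 42.700°.
Band runs from -57.677° eastward to -14.977°.

42.700°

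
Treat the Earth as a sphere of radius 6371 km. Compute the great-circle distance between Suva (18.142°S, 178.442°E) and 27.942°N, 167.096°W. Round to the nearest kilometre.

Δλ = -167.096 − 178.442 = -345.538°; wrapped into (−180°, 180°]: 14.462°.
Δφ = 27.942 − -18.142 = 46.084°.
a = sin²(Δφ/2) + cos φ₁ · cos φ₂ · sin²(Δλ/2) = 0.166499.
c = 2·atan2(√a, √(1−a)) = 0.84062 rad → d = 6371·c ≈ 5355.58 km.

5356 km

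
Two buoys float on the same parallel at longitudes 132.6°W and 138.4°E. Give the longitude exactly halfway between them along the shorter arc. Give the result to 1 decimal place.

177.1°W

Signed shortest Δλ from -132.6° to +138.4° is -89.0°.
Midpoint longitude = -132.6° + (-89.0°)/2 = -132.6° − 44.5° = -177.1°.
(The naïve average (-132.6 + +138.4)/2 = 2.9° is on the wrong side of the globe.)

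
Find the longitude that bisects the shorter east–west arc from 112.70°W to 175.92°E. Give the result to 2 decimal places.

Signed shortest Δλ from -112.70° to +175.92° is -71.38°.
Midpoint longitude = -112.70° + (-71.38°)/2 = -112.70° − 35.69° = -148.39°.
(The naïve average (-112.70 + +175.92)/2 = 31.61° is on the wrong side of the globe.)

148.39°W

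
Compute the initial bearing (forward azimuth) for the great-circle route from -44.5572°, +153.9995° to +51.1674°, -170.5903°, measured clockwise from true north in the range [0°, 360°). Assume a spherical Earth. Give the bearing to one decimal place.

Δλ = -170.5903 − 153.9995 = -324.5898°; wrapped into (−180°, 180°]: 35.4102°.
θ = atan2( sin Δλ · cos φ₂ , cos φ₁ · sin φ₂ − sin φ₁ · cos φ₂ · cos Δλ )
  = atan2(0.36333, 0.91363) = 21.686° → normalised to [0°, 360°): 21.686°.

21.7°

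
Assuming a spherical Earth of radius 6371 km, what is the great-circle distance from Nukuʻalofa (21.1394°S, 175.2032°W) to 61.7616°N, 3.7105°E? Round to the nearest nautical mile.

Δλ = 3.7105 − -175.2032 = 178.9137°.
Δφ = 61.7616 − -21.1394 = 82.9010°.
a = sin²(Δφ/2) + cos φ₁ · cos φ₂ · sin²(Δλ/2) = 0.879470.
c = 2·atan2(√a, √(1−a)) = 2.43248 rad → d = 6371·c ≈ 15497.33 km ≈ 8367.89 nmi.

8368 nmi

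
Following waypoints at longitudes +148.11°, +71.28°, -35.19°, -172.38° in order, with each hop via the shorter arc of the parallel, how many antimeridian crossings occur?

Leg 1: +148.11° → +71.28°, shortest Δλ = -76.83° (west) — does not cross 180°.
Leg 2: +71.28° → -35.19°, shortest Δλ = -106.47° (west) — does not cross 180°.
Leg 3: -35.19° → -172.38°, shortest Δλ = -137.19° (west) — does not cross 180°.
Total crossings: 0.

0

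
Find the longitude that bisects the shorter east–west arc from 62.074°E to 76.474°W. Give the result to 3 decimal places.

7.200°W

Signed shortest Δλ from +62.074° to -76.474° is -138.548°.
Midpoint longitude = +62.074° + (-138.548°)/2 = +62.074° − 69.274° = -7.200°.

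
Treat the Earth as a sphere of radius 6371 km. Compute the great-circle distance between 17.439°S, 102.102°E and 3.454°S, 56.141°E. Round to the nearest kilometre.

Δλ = 56.141 − 102.102 = -45.961°.
Δφ = -3.454 − -17.439 = 13.985°.
a = sin²(Δφ/2) + cos φ₁ · cos φ₂ · sin²(Δλ/2) = 0.159976.
c = 2·atan2(√a, √(1−a)) = 0.82297 rad → d = 6371·c ≈ 5243.14 km.

5243 km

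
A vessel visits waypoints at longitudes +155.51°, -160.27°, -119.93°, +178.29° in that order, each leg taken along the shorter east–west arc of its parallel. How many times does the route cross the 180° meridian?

2

Leg 1: +155.51° → -160.27°, shortest Δλ = 44.22° (east) — crosses 180°.
Leg 2: -160.27° → -119.93°, shortest Δλ = 40.34° (east) — does not cross 180°.
Leg 3: -119.93° → +178.29°, shortest Δλ = -61.78° (west) — crosses 180°.
Total crossings: 2.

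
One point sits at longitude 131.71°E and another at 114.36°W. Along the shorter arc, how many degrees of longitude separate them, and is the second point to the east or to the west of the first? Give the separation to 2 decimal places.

113.93° east

Raw difference: -114.36 − 131.71 = -246.07°.
Normalise into (−180°, 180°]: -246.07° + 360° = 113.93°.
Positive ⇒ the second point lies to the east; separation 113.93°.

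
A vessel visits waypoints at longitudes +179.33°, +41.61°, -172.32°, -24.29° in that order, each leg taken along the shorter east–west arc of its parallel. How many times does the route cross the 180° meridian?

1

Leg 1: +179.33° → +41.61°, shortest Δλ = -137.72° (west) — does not cross 180°.
Leg 2: +41.61° → -172.32°, shortest Δλ = 146.07° (east) — crosses 180°.
Leg 3: -172.32° → -24.29°, shortest Δλ = 148.03° (east) — does not cross 180°.
Total crossings: 1.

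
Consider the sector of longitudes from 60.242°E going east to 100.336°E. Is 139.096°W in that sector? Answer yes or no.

No

Band width going east from +60.242° to +100.336°: ((100.336 − 60.242) mod 360) = 40.094°.
Offset of -139.096° east of the west edge: ((-139.096 − 60.242) mod 360) = 160.662°.
160.662° > 40.094° ⇒ outside.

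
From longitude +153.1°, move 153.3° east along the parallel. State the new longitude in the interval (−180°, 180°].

Start at +153.1°; shift +153.3° → +306.4°.
+306.4° lies outside (−180°, 180°]; subtract 360° → -53.6°.

-53.6°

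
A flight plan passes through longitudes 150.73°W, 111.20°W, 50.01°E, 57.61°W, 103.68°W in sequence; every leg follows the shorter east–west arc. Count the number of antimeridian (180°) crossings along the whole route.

0

Leg 1: -150.73° → -111.20°, shortest Δλ = 39.53° (east) — does not cross 180°.
Leg 2: -111.20° → +50.01°, shortest Δλ = 161.21° (east) — does not cross 180°.
Leg 3: +50.01° → -57.61°, shortest Δλ = -107.62° (west) — does not cross 180°.
Leg 4: -57.61° → -103.68°, shortest Δλ = -46.07° (west) — does not cross 180°.
Total crossings: 0.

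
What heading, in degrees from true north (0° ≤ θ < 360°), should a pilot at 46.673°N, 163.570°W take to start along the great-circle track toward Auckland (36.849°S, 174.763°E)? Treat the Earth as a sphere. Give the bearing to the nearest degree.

197°

Δλ = 174.763 − -163.570 = 338.333°; wrapped into (−180°, 180°]: -21.667°.
θ = atan2( sin Δλ · cos φ₂ , cos φ₁ · sin φ₂ − sin φ₁ · cos φ₂ · cos Δλ )
  = atan2(-0.29545, -0.95249) = -162.767° → normalised to [0°, 360°): 197.233°.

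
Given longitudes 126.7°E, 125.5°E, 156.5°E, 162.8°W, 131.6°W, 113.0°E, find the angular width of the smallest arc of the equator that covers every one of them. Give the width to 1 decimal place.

115.4°

Sort the longitudes: -162.8°, -131.6°, +113.0°, +125.5°, +126.7°, +156.5°.
Eastward gaps between consecutive values (wrapping around): 31.2°, 244.6°, 12.5°, 1.2°, 29.8°, 40.7°.
Largest gap = 244.6° ⇒ minimal covering band is its complement: 360° − 244.6° = 115.4°.
Band runs from +113.0° eastward to -131.6°, crossing the antimeridian.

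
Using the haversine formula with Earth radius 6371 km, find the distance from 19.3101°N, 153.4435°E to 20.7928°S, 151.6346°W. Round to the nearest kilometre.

7458 km

Δλ = -151.6346 − 153.4435 = -305.0781°; wrapped into (−180°, 180°]: 54.9219°.
Δφ = -20.7928 − 19.3101 = -40.1029°.
a = sin²(Δφ/2) + cos φ₁ · cos φ₂ · sin²(Δλ/2) = 0.305175.
c = 2·atan2(√a, √(1−a)) = 1.17055 rad → d = 6371·c ≈ 7457.54 km.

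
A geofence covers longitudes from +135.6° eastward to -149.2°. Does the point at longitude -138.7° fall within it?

No

Band width going east from +135.6° to -149.2°: ((-149.2 − 135.6) mod 360) = 75.2°.
Offset of -138.7° east of the west edge: ((-138.7 − 135.6) mod 360) = 85.7°.
85.7° > 75.2° ⇒ outside.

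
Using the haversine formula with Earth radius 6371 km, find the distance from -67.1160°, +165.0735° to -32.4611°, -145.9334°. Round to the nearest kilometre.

Δλ = -145.9334 − 165.0735 = -311.0069°; wrapped into (−180°, 180°]: 48.9931°.
Δφ = -32.4611 − -67.1160 = 34.6549°.
a = sin²(Δφ/2) + cos φ₁ · cos φ₂ · sin²(Δλ/2) = 0.145114.
c = 2·atan2(√a, √(1−a)) = 0.78162 rad → d = 6371·c ≈ 4979.72 km.

4980 km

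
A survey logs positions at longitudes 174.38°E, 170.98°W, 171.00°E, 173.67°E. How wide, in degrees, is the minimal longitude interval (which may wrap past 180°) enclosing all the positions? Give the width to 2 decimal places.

18.02°

Sort the longitudes: -170.98°, +171.00°, +173.67°, +174.38°.
Eastward gaps between consecutive values (wrapping around): 341.98°, 2.67°, 0.71°, 14.64°.
Largest gap = 341.98° ⇒ minimal covering band is its complement: 360° − 341.98° = 18.02°.
Band runs from +171.00° eastward to -170.98°, crossing the antimeridian.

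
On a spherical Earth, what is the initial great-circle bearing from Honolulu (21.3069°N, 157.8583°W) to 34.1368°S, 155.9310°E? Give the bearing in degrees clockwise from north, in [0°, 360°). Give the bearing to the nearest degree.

219°

Δλ = 155.9310 − -157.8583 = 313.7893°; wrapped into (−180°, 180°]: -46.2107°.
θ = atan2( sin Δλ · cos φ₂ , cos φ₁ · sin φ₂ − sin φ₁ · cos φ₂ · cos Δλ )
  = atan2(-0.59751, -0.73094) = -140.736° → normalised to [0°, 360°): 219.264°.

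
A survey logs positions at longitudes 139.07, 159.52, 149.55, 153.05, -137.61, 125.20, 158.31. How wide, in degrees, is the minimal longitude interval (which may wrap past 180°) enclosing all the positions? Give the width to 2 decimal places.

97.19°

Sort the longitudes: -137.61°, +125.20°, +139.07°, +149.55°, +153.05°, +158.31°, +159.52°.
Eastward gaps between consecutive values (wrapping around): 262.81°, 13.87°, 10.48°, 3.50°, 5.26°, 1.21°, 62.87°.
Largest gap = 262.81° ⇒ minimal covering band is its complement: 360° − 262.81° = 97.19°.
Band runs from +125.20° eastward to -137.61°, crossing the antimeridian.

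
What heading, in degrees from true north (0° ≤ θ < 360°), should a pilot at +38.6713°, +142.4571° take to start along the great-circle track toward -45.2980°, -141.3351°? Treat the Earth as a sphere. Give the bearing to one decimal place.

134.0°

Δλ = -141.3351 − 142.4571 = -283.7922°; wrapped into (−180°, 180°]: 76.2078°.
θ = atan2( sin Δλ · cos φ₂ , cos φ₁ · sin φ₂ − sin φ₁ · cos φ₂ · cos Δλ )
  = atan2(0.68314, -0.65972) = 134.001° → normalised to [0°, 360°): 134.001°.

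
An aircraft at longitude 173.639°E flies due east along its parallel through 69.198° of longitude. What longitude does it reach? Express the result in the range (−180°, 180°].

117.163°W

Start at +173.639°; shift +69.198° → +242.837°.
+242.837° lies outside (−180°, 180°]; subtract 360° → -117.163°.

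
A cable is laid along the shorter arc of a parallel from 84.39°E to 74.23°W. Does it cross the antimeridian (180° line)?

Signed shortest Δλ = ((-74.23 − 84.39 + 180) mod 360) − 180 = -158.62°.
Going west by 158.62° from +84.39° reaches -74.23° without touching 180°.

No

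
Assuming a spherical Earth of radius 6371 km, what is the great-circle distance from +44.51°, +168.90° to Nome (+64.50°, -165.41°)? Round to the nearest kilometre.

Δλ = -165.41 − 168.90 = -334.31°; wrapped into (−180°, 180°]: 25.69°.
Δφ = 64.50 − 44.51 = 19.99°.
a = sin²(Δφ/2) + cos φ₁ · cos φ₂ · sin²(Δλ/2) = 0.045297.
c = 2·atan2(√a, √(1−a)) = 0.42894 rad → d = 6371·c ≈ 2732.81 km.

2733 km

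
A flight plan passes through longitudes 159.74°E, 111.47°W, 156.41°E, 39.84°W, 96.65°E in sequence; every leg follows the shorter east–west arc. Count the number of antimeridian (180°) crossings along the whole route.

Leg 1: +159.74° → -111.47°, shortest Δλ = 88.79° (east) — crosses 180°.
Leg 2: -111.47° → +156.41°, shortest Δλ = -92.12° (west) — crosses 180°.
Leg 3: +156.41° → -39.84°, shortest Δλ = 163.75° (east) — crosses 180°.
Leg 4: -39.84° → +96.65°, shortest Δλ = 136.49° (east) — does not cross 180°.
Total crossings: 3.

3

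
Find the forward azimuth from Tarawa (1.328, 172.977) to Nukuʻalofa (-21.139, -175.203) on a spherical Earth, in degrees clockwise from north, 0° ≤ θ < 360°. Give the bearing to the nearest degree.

153°

Δλ = -175.203 − 172.977 = -348.180°; wrapped into (−180°, 180°]: 11.820°.
θ = atan2( sin Δλ · cos φ₂ , cos φ₁ · sin φ₂ − sin φ₁ · cos φ₂ · cos Δλ )
  = atan2(0.19105, -0.38169) = 153.410° → normalised to [0°, 360°): 153.410°.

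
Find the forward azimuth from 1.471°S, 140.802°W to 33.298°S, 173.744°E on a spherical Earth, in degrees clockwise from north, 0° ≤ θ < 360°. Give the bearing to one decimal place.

228.1°

Δλ = 173.744 − -140.802 = 314.546°; wrapped into (−180°, 180°]: -45.454°.
θ = atan2( sin Δλ · cos φ₂ , cos φ₁ · sin φ₂ − sin φ₁ · cos φ₂ · cos Δλ )
  = atan2(-0.59568, -0.53376) = -131.862° → normalised to [0°, 360°): 228.138°.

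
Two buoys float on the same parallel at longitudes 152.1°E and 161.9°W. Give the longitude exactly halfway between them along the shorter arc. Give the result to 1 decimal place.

175.1°E

Signed shortest Δλ from +152.1° to -161.9° is +46.0°.
Midpoint longitude = +152.1° + (+46.0°)/2 = +152.1° + 23.0° = +175.1°.
(The naïve average (+152.1 + -161.9)/2 = -4.9° is on the wrong side of the globe.)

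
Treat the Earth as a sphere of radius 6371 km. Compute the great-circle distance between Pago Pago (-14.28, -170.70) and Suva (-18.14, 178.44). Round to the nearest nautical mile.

Δλ = 178.44 − -170.70 = 349.14°; wrapped into (−180°, 180°]: -10.86°.
Δφ = -18.14 − -14.28 = -3.86°.
a = sin²(Δφ/2) + cos φ₁ · cos φ₂ · sin²(Δλ/2) = 0.009381.
c = 2·atan2(√a, √(1−a)) = 0.19402 rad → d = 6371·c ≈ 1236.07 km ≈ 667.43 nmi.

667 nmi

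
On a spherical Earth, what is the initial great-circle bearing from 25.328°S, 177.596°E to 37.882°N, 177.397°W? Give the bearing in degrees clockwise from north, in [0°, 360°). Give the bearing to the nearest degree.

Δλ = -177.397 − 177.596 = -354.993°; wrapped into (−180°, 180°]: 5.007°.
θ = atan2( sin Δλ · cos φ₂ , cos φ₁ · sin φ₂ − sin φ₁ · cos φ₂ · cos Δλ )
  = atan2(0.06889, 0.89138) = 4.419° → normalised to [0°, 360°): 4.419°.

4°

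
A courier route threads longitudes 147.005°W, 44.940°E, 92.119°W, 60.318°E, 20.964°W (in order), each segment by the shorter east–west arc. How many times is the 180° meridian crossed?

1

Leg 1: -147.005° → +44.940°, shortest Δλ = -168.055° (west) — crosses 180°.
Leg 2: +44.940° → -92.119°, shortest Δλ = -137.059° (west) — does not cross 180°.
Leg 3: -92.119° → +60.318°, shortest Δλ = 152.437° (east) — does not cross 180°.
Leg 4: +60.318° → -20.964°, shortest Δλ = -81.282° (west) — does not cross 180°.
Total crossings: 1.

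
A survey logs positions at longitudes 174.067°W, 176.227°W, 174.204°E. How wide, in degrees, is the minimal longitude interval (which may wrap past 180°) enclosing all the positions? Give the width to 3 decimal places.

Sort the longitudes: -176.227°, -174.067°, +174.204°.
Eastward gaps between consecutive values (wrapping around): 2.160°, 348.271°, 9.569°.
Largest gap = 348.271° ⇒ minimal covering band is its complement: 360° − 348.271° = 11.729°.
Band runs from +174.204° eastward to -174.067°, crossing the antimeridian.

11.729°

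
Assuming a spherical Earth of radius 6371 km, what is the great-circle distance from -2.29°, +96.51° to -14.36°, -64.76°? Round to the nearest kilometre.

Δλ = -64.76 − 96.51 = -161.27°.
Δφ = -14.36 − -2.29 = -12.07°.
a = sin²(Δφ/2) + cos φ₁ · cos φ₂ · sin²(Δλ/2) = 0.953405.
c = 2·atan2(√a, √(1−a)) = 2.70645 rad → d = 6371·c ≈ 17242.81 km.

17243 km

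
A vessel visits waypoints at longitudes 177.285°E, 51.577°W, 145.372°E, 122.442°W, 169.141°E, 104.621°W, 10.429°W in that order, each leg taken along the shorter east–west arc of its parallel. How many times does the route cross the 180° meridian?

5

Leg 1: +177.285° → -51.577°, shortest Δλ = 131.138° (east) — crosses 180°.
Leg 2: -51.577° → +145.372°, shortest Δλ = -163.051° (west) — crosses 180°.
Leg 3: +145.372° → -122.442°, shortest Δλ = 92.186° (east) — crosses 180°.
Leg 4: -122.442° → +169.141°, shortest Δλ = -68.417° (west) — crosses 180°.
Leg 5: +169.141° → -104.621°, shortest Δλ = 86.238° (east) — crosses 180°.
Leg 6: -104.621° → -10.429°, shortest Δλ = 94.192° (east) — does not cross 180°.
Total crossings: 5.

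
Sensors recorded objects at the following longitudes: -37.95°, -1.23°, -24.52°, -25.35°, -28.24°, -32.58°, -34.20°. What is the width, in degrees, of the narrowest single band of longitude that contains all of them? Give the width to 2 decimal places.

Sort the longitudes: -37.95°, -34.20°, -32.58°, -28.24°, -25.35°, -24.52°, -1.23°.
Eastward gaps between consecutive values (wrapping around): 3.75°, 1.62°, 4.34°, 2.89°, 0.83°, 23.29°, 323.28°.
Largest gap = 323.28° ⇒ minimal covering band is its complement: 360° − 323.28° = 36.72°.
Band runs from -37.95° eastward to -1.23°.

36.72°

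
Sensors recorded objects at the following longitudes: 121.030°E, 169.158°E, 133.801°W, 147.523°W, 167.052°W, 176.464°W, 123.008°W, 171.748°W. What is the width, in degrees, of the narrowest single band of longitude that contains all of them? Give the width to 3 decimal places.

115.962°

Sort the longitudes: -176.464°, -171.748°, -167.052°, -147.523°, -133.801°, -123.008°, +121.030°, +169.158°.
Eastward gaps between consecutive values (wrapping around): 4.716°, 4.696°, 19.529°, 13.722°, 10.793°, 244.038°, 48.128°, 14.378°.
Largest gap = 244.038° ⇒ minimal covering band is its complement: 360° − 244.038° = 115.962°.
Band runs from +121.030° eastward to -123.008°, crossing the antimeridian.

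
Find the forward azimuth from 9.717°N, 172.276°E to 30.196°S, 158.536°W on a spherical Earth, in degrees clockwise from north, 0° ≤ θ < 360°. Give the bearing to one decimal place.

Δλ = -158.536 − 172.276 = -330.812°; wrapped into (−180°, 180°]: 29.188°.
θ = atan2( sin Δλ · cos φ₂ , cos φ₁ · sin φ₂ − sin φ₁ · cos φ₂ · cos Δλ )
  = atan2(0.42150, -0.62310) = 145.923° → normalised to [0°, 360°): 145.923°.

145.9°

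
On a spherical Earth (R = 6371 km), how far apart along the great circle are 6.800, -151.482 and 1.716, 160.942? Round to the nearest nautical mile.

2863 nmi

Δλ = 160.942 − -151.482 = 312.424°; wrapped into (−180°, 180°]: -47.576°.
Δφ = 1.716 − 6.800 = -5.084°.
a = sin²(Δφ/2) + cos φ₁ · cos φ₂ · sin²(Δλ/2) = 0.163444.
c = 2·atan2(√a, √(1−a)) = 0.83239 rad → d = 6371·c ≈ 5303.15 km ≈ 2863.47 nmi.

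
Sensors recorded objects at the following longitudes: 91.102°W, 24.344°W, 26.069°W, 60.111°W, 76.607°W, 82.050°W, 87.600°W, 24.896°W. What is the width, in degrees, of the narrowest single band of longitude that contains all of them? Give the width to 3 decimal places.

66.758°

Sort the longitudes: -91.102°, -87.600°, -82.050°, -76.607°, -60.111°, -26.069°, -24.896°, -24.344°.
Eastward gaps between consecutive values (wrapping around): 3.502°, 5.550°, 5.443°, 16.496°, 34.042°, 1.173°, 0.552°, 293.242°.
Largest gap = 293.242° ⇒ minimal covering band is its complement: 360° − 293.242° = 66.758°.
Band runs from -91.102° eastward to -24.344°.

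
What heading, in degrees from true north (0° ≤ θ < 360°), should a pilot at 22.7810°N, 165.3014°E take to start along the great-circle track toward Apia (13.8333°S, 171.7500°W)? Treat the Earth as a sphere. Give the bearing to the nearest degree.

Δλ = -171.7500 − 165.3014 = -337.0514°; wrapped into (−180°, 180°]: 22.9486°.
θ = atan2( sin Δλ · cos φ₂ , cos φ₁ · sin φ₂ − sin φ₁ · cos φ₂ · cos Δλ )
  = atan2(0.37860, -0.56667) = 146.253° → normalised to [0°, 360°): 146.253°.

146°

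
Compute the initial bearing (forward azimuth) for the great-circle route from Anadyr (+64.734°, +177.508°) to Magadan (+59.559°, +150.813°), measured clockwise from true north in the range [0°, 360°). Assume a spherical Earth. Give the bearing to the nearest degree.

260°

Δλ = 150.813 − 177.508 = -26.695°.
θ = atan2( sin Δλ · cos φ₂ , cos φ₁ · sin φ₂ − sin φ₁ · cos φ₂ · cos Δλ )
  = atan2(-0.22761, -0.04136) = -100.299° → normalised to [0°, 360°): 259.701°.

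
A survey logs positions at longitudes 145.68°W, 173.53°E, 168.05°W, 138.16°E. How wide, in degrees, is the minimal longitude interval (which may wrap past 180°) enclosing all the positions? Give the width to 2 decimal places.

Sort the longitudes: -168.05°, -145.68°, +138.16°, +173.53°.
Eastward gaps between consecutive values (wrapping around): 22.37°, 283.84°, 35.37°, 18.42°.
Largest gap = 283.84° ⇒ minimal covering band is its complement: 360° − 283.84° = 76.16°.
Band runs from +138.16° eastward to -145.68°, crossing the antimeridian.

76.16°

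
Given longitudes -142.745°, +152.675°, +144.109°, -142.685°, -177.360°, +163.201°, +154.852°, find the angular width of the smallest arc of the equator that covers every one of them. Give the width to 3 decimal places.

Sort the longitudes: -177.360°, -142.745°, -142.685°, +144.109°, +152.675°, +154.852°, +163.201°.
Eastward gaps between consecutive values (wrapping around): 34.615°, 0.060°, 286.794°, 8.566°, 2.177°, 8.349°, 19.439°.
Largest gap = 286.794° ⇒ minimal covering band is its complement: 360° − 286.794° = 73.206°.
Band runs from +144.109° eastward to -142.685°, crossing the antimeridian.

73.206°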